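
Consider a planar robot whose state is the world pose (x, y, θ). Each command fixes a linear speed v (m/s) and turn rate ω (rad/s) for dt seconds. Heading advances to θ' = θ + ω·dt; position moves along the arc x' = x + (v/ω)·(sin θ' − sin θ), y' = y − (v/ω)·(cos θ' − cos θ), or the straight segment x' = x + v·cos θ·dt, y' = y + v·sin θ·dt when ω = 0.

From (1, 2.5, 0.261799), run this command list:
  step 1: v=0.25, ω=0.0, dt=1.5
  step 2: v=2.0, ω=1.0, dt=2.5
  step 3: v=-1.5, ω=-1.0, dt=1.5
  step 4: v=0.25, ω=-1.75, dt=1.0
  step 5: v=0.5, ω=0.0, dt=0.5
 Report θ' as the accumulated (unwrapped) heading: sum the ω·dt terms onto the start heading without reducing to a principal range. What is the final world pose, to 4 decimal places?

(2.8828, 4.5026, -0.4882)

step 1: θ'=0.2618 (straight) → pose (1.3622, 2.5971, 0.2618)
step 2: θ'=2.7618 (R=2.0000) → pose (1.5860, 6.3864, 2.7618)
step 3: θ'=1.2618 (R=1.5000) → pose (2.4589, 4.5371, 1.2618)
step 4: θ'=-0.4882 (R=-0.1429) → pose (2.6620, 4.6198, -0.4882)
step 5: θ'=-0.4882 (straight) → pose (2.8828, 4.5026, -0.4882)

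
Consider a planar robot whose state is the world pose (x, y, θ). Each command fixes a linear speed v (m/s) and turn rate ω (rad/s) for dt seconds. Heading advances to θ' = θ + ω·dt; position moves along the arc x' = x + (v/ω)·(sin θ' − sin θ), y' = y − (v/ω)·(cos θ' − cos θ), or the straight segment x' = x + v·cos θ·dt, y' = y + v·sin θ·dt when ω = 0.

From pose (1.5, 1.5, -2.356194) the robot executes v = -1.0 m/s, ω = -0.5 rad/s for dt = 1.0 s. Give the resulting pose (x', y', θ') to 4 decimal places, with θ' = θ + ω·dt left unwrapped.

θ' = -2.3562 + -0.5·1.0 = -2.8562
R = v/ω = -1.0/-0.5 = 2.0000
x' = 1.5 + 2.0000·(sin -2.8562 − sin -2.3562) = 2.3511
y' = 1.5 − 2.0000·(cos -2.8562 − cos -2.3562) = 2.0049

(2.3511, 2.0049, -2.8562)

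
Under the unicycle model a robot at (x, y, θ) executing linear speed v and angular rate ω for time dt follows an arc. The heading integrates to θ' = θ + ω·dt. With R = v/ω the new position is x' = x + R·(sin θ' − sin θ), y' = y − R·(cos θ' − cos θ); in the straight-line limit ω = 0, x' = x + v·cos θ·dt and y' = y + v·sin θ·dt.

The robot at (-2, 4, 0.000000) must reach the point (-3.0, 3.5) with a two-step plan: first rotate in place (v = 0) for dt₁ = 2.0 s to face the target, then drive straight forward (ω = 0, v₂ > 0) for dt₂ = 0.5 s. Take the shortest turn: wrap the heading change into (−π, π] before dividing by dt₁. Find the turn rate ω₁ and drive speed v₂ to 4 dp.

ω₁ = -1.3390, v₂ = 2.2361

heading to target = atan2(3.5−4, -3−-2) = -2.6779
Δθ = wrap(-2.6779 − 0.0000) = -2.6779; ω₁ = Δθ/dt₁ = -1.3390
distance = √((-3−-2)² + (3.5−4)²) = 1.1180; v₂ = distance/dt₂ = 2.2361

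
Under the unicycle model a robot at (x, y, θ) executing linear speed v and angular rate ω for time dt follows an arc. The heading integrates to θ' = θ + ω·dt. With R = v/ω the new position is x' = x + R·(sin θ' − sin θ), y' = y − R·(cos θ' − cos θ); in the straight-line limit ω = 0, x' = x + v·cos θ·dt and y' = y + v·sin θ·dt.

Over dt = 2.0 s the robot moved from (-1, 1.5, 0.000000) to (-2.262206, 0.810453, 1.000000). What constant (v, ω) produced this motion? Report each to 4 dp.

v = -0.7500, ω = 0.5000

Δθ = 1.000000 − 0.000000 = 1.000000
ω = Δθ/dt = 1.000000/2.0 = 0.5000
R = Δx/(sin θ' − sin θ) = -1.5000
v = R·ω = -1.5000·0.5000 = -0.7500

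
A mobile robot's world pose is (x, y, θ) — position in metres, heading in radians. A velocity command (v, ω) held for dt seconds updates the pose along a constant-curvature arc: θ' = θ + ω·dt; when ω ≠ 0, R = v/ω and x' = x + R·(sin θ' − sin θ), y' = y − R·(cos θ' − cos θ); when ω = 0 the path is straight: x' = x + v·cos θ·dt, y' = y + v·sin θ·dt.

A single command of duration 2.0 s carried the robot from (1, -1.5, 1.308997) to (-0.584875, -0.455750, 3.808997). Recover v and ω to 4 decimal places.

v = 1.2500, ω = 1.2500

Δθ = 3.808997 − 1.308997 = 2.500000
ω = Δθ/dt = 2.500000/2.0 = 1.2500
R = Δx/(sin θ' − sin θ) = 1.0000
v = R·ω = 1.0000·1.2500 = 1.2500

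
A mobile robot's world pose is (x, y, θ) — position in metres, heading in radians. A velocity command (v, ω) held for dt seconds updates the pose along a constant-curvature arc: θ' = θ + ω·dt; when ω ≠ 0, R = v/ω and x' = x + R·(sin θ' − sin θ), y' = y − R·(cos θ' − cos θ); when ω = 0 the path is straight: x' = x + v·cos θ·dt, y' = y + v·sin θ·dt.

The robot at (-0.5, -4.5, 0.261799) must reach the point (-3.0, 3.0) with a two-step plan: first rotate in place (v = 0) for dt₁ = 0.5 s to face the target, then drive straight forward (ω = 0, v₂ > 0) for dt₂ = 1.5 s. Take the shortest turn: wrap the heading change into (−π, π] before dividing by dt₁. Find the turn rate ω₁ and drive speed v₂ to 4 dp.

ω₁ = 3.2615, v₂ = 5.2705

heading to target = atan2(3−-4.5, -3−-0.5) = 1.8925
Δθ = wrap(1.8925 − 0.2618) = 1.6307; ω₁ = Δθ/dt₁ = 3.2615
distance = √((-3−-0.5)² + (3−-4.5)²) = 7.9057; v₂ = distance/dt₂ = 5.2705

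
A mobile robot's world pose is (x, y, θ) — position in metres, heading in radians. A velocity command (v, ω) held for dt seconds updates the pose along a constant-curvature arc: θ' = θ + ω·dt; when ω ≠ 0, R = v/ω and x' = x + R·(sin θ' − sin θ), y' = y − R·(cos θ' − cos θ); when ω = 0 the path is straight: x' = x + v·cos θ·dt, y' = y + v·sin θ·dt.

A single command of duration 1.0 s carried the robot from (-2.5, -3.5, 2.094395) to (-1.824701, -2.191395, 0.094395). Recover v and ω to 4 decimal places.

Δθ = 0.094395 − 2.094395 = -2.000000
ω = Δθ/dt = -2.000000/1.0 = -2.0000
R = −Δy/(cos θ' − cos θ) = -0.8750
v = R·ω = -0.8750·-2.0000 = 1.7500

v = 1.7500, ω = -2.0000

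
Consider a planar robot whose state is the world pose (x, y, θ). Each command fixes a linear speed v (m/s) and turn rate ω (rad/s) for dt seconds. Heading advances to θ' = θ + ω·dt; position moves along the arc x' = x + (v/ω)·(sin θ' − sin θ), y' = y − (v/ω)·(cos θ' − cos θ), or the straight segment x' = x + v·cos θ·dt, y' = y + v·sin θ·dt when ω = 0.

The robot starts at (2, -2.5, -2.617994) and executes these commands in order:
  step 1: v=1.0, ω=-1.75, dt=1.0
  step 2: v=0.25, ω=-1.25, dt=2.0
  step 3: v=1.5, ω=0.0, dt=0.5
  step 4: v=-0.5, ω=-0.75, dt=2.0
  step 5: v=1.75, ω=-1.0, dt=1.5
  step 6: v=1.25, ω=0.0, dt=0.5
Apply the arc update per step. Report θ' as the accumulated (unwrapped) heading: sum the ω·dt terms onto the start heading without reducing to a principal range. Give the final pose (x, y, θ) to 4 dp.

(-0.9510, -1.9466, -9.8680)

step 1: θ'=-4.3680 (R=-0.5714) → pose (1.1764, -2.1981, -4.3680)
step 2: θ'=-6.8680 (R=-0.2000) → pose (1.4751, -1.9638, -6.8680)
step 3: θ'=-6.8680 (straight) → pose (2.1004, -2.3778, -6.8680)
step 4: θ'=-8.3680 (R=0.6667) → pose (1.8879, -1.4941, -8.3680)
step 5: θ'=-9.8680 (R=-1.7500) → pose (-0.3864, -2.2146, -9.8680)
step 6: θ'=-9.8680 (straight) → pose (-0.9510, -1.9466, -9.8680)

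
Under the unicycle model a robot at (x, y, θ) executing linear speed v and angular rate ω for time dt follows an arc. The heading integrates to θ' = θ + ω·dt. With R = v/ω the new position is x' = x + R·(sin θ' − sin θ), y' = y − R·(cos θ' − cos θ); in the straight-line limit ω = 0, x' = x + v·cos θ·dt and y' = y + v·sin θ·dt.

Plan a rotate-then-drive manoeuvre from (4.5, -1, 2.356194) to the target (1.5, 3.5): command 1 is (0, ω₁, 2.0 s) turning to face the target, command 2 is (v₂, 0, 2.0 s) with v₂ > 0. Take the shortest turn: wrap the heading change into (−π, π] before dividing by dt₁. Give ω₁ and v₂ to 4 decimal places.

ω₁ = -0.0987, v₂ = 2.7042

heading to target = atan2(3.5−-1, 1.5−4.5) = 2.1588
Δθ = wrap(2.1588 − 2.3562) = -0.1974; ω₁ = Δθ/dt₁ = -0.0987
distance = √((1.5−4.5)² + (3.5−-1)²) = 5.4083; v₂ = distance/dt₂ = 2.7042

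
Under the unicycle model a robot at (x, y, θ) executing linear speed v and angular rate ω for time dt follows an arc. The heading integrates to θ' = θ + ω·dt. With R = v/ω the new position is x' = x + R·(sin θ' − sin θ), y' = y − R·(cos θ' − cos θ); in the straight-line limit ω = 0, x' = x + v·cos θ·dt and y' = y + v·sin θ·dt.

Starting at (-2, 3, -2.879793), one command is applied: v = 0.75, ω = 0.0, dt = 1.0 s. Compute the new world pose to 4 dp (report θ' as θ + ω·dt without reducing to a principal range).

θ' = -2.8798 + 0.0·1.0 = -2.8798
ω = 0 → straight: x' = -2 + 0.75·cos(-2.8798)·1.0 = -2.7244
y' = 3 + 0.75·sin(-2.8798)·1.0 = 2.8059

(-2.7244, 2.8059, -2.8798)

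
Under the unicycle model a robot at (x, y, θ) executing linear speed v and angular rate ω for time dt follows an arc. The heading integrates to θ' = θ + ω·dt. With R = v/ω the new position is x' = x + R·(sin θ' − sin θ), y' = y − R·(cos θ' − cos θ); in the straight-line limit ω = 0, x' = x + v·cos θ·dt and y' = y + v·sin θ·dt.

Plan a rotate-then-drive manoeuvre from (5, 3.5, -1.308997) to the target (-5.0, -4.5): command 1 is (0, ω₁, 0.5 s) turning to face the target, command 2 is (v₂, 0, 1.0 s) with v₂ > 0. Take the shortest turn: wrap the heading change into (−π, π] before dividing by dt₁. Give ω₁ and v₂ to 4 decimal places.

heading to target = atan2(-4.5−3.5, -5−5) = -2.4669
Δθ = wrap(-2.4669 − -1.3090) = -1.1579; ω₁ = Δθ/dt₁ = -2.3157
distance = √((-5−5)² + (-4.5−3.5)²) = 12.8062; v₂ = distance/dt₂ = 12.8062

ω₁ = -2.3157, v₂ = 12.8062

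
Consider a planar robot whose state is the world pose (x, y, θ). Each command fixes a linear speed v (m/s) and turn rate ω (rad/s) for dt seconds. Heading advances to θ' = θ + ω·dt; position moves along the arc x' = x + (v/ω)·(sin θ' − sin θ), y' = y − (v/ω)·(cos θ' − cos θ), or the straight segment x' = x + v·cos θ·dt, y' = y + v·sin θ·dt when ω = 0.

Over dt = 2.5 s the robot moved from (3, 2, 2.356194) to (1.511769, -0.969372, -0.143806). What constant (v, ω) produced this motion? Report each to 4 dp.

v = -1.7500, ω = -1.0000

Δθ = -0.143806 − 2.356194 = -2.500000
ω = Δθ/dt = -2.500000/2.5 = -1.0000
R = −Δy/(cos θ' − cos θ) = 1.7500
v = R·ω = 1.7500·-1.0000 = -1.7500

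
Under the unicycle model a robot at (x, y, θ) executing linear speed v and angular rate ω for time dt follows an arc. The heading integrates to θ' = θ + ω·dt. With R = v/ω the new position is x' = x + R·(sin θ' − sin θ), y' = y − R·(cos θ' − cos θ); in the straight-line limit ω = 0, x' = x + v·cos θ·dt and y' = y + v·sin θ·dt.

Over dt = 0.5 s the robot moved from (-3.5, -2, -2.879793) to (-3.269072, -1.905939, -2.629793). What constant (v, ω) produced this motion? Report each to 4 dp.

Δθ = -2.629793 − -2.879793 = 0.250000
ω = Δθ/dt = 0.250000/0.5 = 0.5000
R = Δx/(sin θ' − sin θ) = -1.0000
v = R·ω = -1.0000·0.5000 = -0.5000

v = -0.5000, ω = 0.5000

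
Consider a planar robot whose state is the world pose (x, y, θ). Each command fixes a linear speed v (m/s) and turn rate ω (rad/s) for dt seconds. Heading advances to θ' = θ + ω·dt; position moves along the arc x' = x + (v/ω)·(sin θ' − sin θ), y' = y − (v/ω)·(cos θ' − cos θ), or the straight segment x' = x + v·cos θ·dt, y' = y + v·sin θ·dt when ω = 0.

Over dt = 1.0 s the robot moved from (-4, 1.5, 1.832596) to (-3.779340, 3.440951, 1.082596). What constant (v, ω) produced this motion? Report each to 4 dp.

v = 2.0000, ω = -0.7500

Δθ = 1.082596 − 1.832596 = -0.750000
ω = Δθ/dt = -0.750000/1.0 = -0.7500
R = −Δy/(cos θ' − cos θ) = -2.6667
v = R·ω = -2.6667·-0.7500 = 2.0000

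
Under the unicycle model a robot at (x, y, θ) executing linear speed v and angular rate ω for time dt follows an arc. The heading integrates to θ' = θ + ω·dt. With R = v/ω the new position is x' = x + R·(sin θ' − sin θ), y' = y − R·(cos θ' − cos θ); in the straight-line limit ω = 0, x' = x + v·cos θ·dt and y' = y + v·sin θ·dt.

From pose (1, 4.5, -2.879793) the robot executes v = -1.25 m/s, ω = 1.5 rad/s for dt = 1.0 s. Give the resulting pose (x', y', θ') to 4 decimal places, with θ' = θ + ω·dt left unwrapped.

θ' = -2.8798 + 1.5·1.0 = -1.3798
R = v/ω = -1.25/1.5 = -0.8333
x' = 1 + -0.8333·(sin -1.3798 − sin -2.8798) = 1.6025
y' = 4.5 − -0.8333·(cos -1.3798 − cos -2.8798) = 5.4631

(1.6025, 5.4631, -1.3798)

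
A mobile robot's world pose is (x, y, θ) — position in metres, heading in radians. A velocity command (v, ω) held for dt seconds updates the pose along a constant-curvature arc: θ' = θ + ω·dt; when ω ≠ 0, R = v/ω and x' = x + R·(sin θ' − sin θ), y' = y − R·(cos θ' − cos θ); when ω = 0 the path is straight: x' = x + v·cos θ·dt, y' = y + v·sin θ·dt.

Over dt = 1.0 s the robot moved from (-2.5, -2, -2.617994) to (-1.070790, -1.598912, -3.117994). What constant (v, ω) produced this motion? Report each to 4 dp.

Δθ = -3.117994 − -2.617994 = -0.500000
ω = Δθ/dt = -0.500000/1.0 = -0.5000
R = Δx/(sin θ' − sin θ) = 3.0000
v = R·ω = 3.0000·-0.5000 = -1.5000

v = -1.5000, ω = -0.5000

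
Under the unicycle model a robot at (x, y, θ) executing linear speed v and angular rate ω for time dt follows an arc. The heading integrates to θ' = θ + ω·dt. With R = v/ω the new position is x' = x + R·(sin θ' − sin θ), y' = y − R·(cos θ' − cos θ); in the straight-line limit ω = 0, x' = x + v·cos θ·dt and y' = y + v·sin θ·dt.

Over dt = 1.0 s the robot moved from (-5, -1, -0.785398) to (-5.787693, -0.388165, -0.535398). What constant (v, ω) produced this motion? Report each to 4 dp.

Δθ = -0.535398 − -0.785398 = 0.250000
ω = Δθ/dt = 0.250000/1.0 = 0.2500
R = Δx/(sin θ' − sin θ) = -4.0000
v = R·ω = -4.0000·0.2500 = -1.0000

v = -1.0000, ω = 0.2500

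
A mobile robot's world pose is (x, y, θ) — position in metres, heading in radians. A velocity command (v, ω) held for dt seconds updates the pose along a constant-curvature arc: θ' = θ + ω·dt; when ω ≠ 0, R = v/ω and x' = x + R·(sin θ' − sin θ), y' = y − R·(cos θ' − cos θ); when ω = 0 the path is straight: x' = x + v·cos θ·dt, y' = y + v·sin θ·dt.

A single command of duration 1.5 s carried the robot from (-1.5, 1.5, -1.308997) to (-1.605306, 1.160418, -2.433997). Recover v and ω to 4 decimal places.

Δθ = -2.433997 − -1.308997 = -1.125000
ω = Δθ/dt = -1.125000/1.5 = -0.7500
R = −Δy/(cos θ' − cos θ) = -0.3333
v = R·ω = -0.3333·-0.7500 = 0.2500

v = 0.2500, ω = -0.7500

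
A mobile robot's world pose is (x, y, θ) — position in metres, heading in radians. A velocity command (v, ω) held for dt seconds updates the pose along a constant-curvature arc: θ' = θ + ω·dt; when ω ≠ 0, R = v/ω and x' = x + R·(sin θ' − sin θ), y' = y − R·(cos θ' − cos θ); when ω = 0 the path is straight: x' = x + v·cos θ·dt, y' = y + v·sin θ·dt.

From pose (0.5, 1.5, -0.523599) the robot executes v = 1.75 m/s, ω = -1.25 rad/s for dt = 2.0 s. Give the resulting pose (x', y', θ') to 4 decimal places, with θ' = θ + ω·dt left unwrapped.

(-0.0352, -1.1027, -3.0236)

θ' = -0.5236 + -1.25·2.0 = -3.0236
R = v/ω = 1.75/-1.25 = -1.4000
x' = 0.5 + -1.4000·(sin -3.0236 − sin -0.5236) = -0.0352
y' = 1.5 − -1.4000·(cos -3.0236 − cos -0.5236) = -1.1027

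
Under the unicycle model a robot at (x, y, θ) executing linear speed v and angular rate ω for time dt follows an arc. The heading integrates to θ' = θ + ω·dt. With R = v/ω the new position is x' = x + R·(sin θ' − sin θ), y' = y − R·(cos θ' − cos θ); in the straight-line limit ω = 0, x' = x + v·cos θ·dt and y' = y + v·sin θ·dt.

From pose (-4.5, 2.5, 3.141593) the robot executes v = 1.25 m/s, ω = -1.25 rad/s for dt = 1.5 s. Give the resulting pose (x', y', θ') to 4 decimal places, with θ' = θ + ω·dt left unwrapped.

(-5.4541, 3.7995, 1.2666)

θ' = 3.1416 + -1.25·1.5 = 1.2666
R = v/ω = 1.25/-1.25 = -1.0000
x' = -4.5 + -1.0000·(sin 1.2666 − sin 3.1416) = -5.4541
y' = 2.5 − -1.0000·(cos 1.2666 − cos 3.1416) = 3.7995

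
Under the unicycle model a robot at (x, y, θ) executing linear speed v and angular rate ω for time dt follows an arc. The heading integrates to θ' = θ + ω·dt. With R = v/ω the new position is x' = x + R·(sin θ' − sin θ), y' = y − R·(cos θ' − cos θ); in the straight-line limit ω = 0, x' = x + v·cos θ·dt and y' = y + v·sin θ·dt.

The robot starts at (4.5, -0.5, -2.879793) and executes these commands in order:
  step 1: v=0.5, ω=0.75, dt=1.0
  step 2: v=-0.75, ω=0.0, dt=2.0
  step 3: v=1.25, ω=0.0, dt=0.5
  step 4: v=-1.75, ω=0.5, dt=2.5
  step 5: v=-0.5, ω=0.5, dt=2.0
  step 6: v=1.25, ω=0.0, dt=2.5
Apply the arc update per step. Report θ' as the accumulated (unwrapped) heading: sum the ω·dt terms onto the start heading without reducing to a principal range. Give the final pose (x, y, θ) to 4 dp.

(6.5132, 4.7684, 0.1202)

step 1: θ'=-2.1298 (R=0.6667) → pose (4.1074, -0.7904, -2.1298)
step 2: θ'=-2.1298 (straight) → pose (4.9029, 0.4813, -2.1298)
step 3: θ'=-2.1298 (straight) → pose (4.5714, -0.0486, -2.1298)
step 4: θ'=-0.8798 (R=-3.5000) → pose (4.3013, 4.0382, -0.8798)
step 5: θ'=0.1202 (R=-1.0000) → pose (3.4107, 4.3937, 0.1202)
step 6: θ'=0.1202 (straight) → pose (6.5132, 4.7684, 0.1202)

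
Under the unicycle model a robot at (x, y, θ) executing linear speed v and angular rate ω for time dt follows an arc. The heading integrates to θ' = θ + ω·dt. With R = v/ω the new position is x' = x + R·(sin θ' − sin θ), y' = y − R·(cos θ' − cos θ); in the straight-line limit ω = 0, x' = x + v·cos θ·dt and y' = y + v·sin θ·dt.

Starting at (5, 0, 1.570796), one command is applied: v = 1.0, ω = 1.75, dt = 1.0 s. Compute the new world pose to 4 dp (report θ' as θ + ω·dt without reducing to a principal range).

θ' = 1.5708 + 1.75·1.0 = 3.3208
R = v/ω = 1.0/1.75 = 0.5714
x' = 5 + 0.5714·(sin 3.3208 − sin 1.5708) = 4.3267
y' = 0 − 0.5714·(cos 3.3208 − cos 1.5708) = 0.5623

(4.3267, 0.5623, 3.3208)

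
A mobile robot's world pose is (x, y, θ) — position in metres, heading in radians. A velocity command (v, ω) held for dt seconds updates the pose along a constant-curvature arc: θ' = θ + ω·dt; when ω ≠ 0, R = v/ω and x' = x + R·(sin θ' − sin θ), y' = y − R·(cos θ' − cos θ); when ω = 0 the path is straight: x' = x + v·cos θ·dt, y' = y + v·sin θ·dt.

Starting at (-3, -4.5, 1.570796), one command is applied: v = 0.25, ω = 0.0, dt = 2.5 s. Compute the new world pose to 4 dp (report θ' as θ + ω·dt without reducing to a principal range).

θ' = 1.5708 + 0.0·2.5 = 1.5708
ω = 0 → straight: x' = -3 + 0.25·cos(1.5708)·2.5 = -3.0000
y' = -4.5 + 0.25·sin(1.5708)·2.5 = -3.8750

(-3.0000, -3.8750, 1.5708)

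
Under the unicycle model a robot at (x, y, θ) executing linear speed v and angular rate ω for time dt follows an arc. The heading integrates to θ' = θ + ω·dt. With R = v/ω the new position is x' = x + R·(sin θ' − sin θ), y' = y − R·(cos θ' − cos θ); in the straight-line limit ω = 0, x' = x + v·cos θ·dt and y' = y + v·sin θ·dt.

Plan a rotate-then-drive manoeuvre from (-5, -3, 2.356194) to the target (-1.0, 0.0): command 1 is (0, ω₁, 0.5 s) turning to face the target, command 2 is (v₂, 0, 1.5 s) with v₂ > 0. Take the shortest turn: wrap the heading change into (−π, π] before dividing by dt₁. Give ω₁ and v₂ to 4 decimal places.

ω₁ = -3.4254, v₂ = 3.3333

heading to target = atan2(0−-3, -1−-5) = 0.6435
Δθ = wrap(0.6435 − 2.3562) = -1.7127; ω₁ = Δθ/dt₁ = -3.4254
distance = √((-1−-5)² + (0−-3)²) = 5.0000; v₂ = distance/dt₂ = 3.3333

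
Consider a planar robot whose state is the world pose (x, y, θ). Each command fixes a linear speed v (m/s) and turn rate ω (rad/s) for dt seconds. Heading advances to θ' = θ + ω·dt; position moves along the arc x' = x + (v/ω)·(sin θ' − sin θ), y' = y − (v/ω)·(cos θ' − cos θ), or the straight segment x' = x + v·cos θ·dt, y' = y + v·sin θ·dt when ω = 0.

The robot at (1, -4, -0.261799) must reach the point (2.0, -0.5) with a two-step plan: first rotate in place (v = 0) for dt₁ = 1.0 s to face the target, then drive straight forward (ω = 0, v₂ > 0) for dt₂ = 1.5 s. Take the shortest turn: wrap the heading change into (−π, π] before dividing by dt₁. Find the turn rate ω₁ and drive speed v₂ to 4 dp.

heading to target = atan2(-0.5−-4, 2−1) = 1.2925
Δθ = wrap(1.2925 − -0.2618) = 1.5543; ω₁ = Δθ/dt₁ = 1.5543
distance = √((2−1)² + (-0.5−-4)²) = 3.6401; v₂ = distance/dt₂ = 2.4267

ω₁ = 1.5543, v₂ = 2.4267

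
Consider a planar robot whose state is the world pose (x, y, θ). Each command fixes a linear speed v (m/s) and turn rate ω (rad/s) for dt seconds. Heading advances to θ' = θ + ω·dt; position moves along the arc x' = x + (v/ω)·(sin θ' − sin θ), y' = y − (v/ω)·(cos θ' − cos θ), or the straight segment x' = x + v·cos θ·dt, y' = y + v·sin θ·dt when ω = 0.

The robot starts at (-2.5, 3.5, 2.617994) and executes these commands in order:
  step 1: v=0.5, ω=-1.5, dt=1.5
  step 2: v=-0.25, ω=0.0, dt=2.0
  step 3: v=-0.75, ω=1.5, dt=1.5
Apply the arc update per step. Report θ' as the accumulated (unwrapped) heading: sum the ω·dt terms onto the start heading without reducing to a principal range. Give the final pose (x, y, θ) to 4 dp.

(-2.9899, 3.0203, 2.6180)

step 1: θ'=0.3680 (R=-0.3333) → pose (-2.4532, 4.0997, 0.3680)
step 2: θ'=0.3680 (straight) → pose (-2.9198, 3.9198, 0.3680)
step 3: θ'=2.6180 (R=-0.5000) → pose (-2.9899, 3.0203, 2.6180)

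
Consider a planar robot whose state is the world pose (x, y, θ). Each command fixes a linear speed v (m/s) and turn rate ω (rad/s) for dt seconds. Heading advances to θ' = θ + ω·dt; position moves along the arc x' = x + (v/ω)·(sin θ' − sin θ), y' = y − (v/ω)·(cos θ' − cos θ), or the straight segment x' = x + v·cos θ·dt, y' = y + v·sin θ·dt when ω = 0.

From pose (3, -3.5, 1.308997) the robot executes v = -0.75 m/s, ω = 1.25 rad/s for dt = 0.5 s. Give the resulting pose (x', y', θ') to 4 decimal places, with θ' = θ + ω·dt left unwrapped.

(3.0187, -3.8685, 1.9340)

θ' = 1.3090 + 1.25·0.5 = 1.9340
R = v/ω = -0.75/1.25 = -0.6000
x' = 3 + -0.6000·(sin 1.9340 − sin 1.3090) = 3.0187
y' = -3.5 − -0.6000·(cos 1.9340 − cos 1.3090) = -3.8685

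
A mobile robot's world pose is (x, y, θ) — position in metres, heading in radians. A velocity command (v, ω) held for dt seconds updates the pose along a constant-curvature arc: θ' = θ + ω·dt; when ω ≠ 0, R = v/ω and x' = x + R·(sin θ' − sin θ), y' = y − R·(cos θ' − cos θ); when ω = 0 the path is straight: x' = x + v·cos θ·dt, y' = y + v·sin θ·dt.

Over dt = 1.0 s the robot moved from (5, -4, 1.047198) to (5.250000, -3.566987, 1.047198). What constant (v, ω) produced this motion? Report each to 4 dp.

Δθ = 1.047198 − 1.047198 = 0.000000
ω = Δθ/dt = 0.000000/1.0 = 0.0000
ω = 0 → v = (Δx·cos θ + Δy·sin θ)/dt = 0.5000

v = 0.5000, ω = 0.0000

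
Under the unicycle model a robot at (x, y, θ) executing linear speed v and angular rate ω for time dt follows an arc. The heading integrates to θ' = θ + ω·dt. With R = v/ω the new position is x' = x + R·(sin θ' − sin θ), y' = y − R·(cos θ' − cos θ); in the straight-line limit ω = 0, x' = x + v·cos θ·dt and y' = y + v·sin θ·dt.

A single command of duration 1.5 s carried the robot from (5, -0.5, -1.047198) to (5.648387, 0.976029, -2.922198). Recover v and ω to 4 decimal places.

v = -1.2500, ω = -1.2500

Δθ = -2.922198 − -1.047198 = -1.875000
ω = Δθ/dt = -1.875000/1.5 = -1.2500
R = −Δy/(cos θ' − cos θ) = 1.0000
v = R·ω = 1.0000·-1.2500 = -1.2500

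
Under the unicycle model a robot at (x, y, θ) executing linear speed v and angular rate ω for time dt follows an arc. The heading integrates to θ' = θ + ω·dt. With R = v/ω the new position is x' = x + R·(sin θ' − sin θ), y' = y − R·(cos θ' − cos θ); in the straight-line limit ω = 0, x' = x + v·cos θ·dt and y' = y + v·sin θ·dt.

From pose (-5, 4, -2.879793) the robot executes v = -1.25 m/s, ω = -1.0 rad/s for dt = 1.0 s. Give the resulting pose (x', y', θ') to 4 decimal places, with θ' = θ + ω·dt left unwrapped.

θ' = -2.8798 + -1.0·1.0 = -3.8798
R = v/ω = -1.25/-1.0 = 1.2500
x' = -5 + 1.2500·(sin -3.8798 − sin -2.8798) = -3.8353
y' = 4 − 1.2500·(cos -3.8798 − cos -2.8798) = 3.7172

(-3.8353, 3.7172, -3.8798)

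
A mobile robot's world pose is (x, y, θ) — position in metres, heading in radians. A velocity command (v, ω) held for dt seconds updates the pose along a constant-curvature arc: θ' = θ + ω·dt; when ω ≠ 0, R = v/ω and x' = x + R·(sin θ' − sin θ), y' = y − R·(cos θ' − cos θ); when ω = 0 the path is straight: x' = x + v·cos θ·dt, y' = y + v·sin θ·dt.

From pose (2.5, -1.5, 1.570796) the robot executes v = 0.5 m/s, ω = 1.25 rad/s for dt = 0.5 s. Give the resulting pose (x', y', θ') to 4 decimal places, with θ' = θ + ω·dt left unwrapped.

θ' = 1.5708 + 1.25·0.5 = 2.1958
R = v/ω = 0.5/1.25 = 0.4000
x' = 2.5 + 0.4000·(sin 2.1958 − sin 1.5708) = 2.4244
y' = -1.5 − 0.4000·(cos 2.1958 − cos 1.5708) = -1.2660

(2.4244, -1.2660, 2.1958)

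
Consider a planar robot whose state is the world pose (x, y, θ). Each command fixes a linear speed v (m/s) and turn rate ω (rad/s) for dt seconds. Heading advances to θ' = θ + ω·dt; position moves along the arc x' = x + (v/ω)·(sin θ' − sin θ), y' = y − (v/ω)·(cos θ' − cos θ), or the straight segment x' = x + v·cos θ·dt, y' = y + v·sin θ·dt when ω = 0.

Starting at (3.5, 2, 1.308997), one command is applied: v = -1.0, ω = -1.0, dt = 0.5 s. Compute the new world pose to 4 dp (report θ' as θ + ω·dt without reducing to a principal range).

(3.2577, 1.5686, 0.8090)

θ' = 1.3090 + -1.0·0.5 = 0.8090
R = v/ω = -1.0/-1.0 = 1.0000
x' = 3.5 + 1.0000·(sin 0.8090 − sin 1.3090) = 3.2577
y' = 2 − 1.0000·(cos 0.8090 − cos 1.3090) = 1.5686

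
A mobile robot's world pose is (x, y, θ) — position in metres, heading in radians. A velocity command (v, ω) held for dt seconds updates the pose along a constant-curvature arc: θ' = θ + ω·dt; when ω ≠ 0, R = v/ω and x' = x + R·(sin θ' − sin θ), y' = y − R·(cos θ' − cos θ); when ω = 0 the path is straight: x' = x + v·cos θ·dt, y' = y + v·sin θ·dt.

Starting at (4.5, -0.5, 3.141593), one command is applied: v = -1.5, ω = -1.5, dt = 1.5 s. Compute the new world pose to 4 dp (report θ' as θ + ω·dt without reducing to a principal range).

θ' = 3.1416 + -1.5·1.5 = 0.8916
R = v/ω = -1.5/-1.5 = 1.0000
x' = 4.5 + 1.0000·(sin 0.8916 − sin 3.1416) = 5.2781
y' = -0.5 − 1.0000·(cos 0.8916 − cos 3.1416) = -2.1282

(5.2781, -2.1282, 0.8916)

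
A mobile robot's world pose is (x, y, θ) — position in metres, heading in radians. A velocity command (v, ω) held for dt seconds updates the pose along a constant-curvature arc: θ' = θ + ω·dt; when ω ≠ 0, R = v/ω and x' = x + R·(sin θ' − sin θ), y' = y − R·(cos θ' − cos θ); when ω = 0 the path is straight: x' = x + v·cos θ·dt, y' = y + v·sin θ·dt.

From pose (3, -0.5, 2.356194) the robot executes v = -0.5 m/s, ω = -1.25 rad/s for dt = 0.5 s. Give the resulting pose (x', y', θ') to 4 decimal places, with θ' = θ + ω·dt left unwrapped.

(3.1120, -0.7190, 1.7312)

θ' = 2.3562 + -1.25·0.5 = 1.7312
R = v/ω = -0.5/-1.25 = 0.4000
x' = 3 + 0.4000·(sin 1.7312 − sin 2.3562) = 3.1120
y' = -0.5 − 0.4000·(cos 1.7312 − cos 2.3562) = -0.7190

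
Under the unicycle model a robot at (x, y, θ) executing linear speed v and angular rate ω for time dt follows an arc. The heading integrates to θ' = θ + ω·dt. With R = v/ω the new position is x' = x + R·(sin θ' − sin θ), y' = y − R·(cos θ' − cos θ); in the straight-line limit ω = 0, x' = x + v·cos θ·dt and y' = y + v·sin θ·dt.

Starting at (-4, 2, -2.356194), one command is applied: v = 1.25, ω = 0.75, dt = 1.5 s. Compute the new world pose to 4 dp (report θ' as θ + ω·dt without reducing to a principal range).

θ' = -2.3562 + 0.75·1.5 = -1.2312
R = v/ω = 1.25/0.75 = 1.6667
x' = -4 + 1.6667·(sin -1.2312 − sin -2.3562) = -4.3930
y' = 2 − 1.6667·(cos -1.2312 − cos -2.3562) = 0.2663

(-4.3930, 0.2663, -1.2312)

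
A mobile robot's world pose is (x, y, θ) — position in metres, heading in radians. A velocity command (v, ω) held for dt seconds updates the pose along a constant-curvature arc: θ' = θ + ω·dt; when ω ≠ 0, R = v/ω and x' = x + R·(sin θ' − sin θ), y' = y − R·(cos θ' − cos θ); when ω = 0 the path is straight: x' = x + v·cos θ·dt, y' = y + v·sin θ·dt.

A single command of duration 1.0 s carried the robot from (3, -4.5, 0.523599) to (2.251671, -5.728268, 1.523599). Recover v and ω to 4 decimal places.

Δθ = 1.523599 − 0.523599 = 1.000000
ω = Δθ/dt = 1.000000/1.0 = 1.0000
R = −Δy/(cos θ' − cos θ) = -1.5000
v = R·ω = -1.5000·1.0000 = -1.5000

v = -1.5000, ω = 1.0000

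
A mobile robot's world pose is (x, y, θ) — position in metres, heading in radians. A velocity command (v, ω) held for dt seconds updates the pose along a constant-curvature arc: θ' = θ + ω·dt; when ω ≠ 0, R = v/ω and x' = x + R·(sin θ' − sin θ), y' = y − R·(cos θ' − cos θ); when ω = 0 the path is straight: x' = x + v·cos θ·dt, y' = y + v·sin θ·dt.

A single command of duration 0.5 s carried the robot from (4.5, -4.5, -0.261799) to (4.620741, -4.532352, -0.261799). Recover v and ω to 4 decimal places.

v = 0.2500, ω = 0.0000

Δθ = -0.261799 − -0.261799 = 0.000000
ω = Δθ/dt = 0.000000/0.5 = 0.0000
ω = 0 → v = (Δx·cos θ + Δy·sin θ)/dt = 0.2500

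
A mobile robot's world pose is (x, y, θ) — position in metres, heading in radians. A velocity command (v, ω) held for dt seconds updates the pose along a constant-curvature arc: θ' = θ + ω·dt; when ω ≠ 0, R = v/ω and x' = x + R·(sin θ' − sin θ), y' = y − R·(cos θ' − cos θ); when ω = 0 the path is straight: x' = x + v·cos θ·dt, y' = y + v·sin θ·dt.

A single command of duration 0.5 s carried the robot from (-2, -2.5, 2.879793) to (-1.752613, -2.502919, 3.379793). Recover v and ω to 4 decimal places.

Δθ = 3.379793 − 2.879793 = 0.500000
ω = Δθ/dt = 0.500000/0.5 = 1.0000
R = Δx/(sin θ' − sin θ) = -0.5000
v = R·ω = -0.5000·1.0000 = -0.5000

v = -0.5000, ω = 1.0000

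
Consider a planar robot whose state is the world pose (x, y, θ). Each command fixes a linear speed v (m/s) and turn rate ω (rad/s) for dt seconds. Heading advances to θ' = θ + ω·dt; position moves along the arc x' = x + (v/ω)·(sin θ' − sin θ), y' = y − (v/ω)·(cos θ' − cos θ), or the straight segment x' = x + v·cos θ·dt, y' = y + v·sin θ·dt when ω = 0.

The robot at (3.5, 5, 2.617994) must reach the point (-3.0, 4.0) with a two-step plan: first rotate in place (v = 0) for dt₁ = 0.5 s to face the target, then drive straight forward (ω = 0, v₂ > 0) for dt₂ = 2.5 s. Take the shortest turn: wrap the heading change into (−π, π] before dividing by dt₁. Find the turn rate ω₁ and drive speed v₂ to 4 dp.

ω₁ = 1.3525, v₂ = 2.6306

heading to target = atan2(4−5, -3−3.5) = -2.9889
Δθ = wrap(-2.9889 − 2.6180) = 0.6762; ω₁ = Δθ/dt₁ = 1.3525
distance = √((-3−3.5)² + (4−5)²) = 6.5765; v₂ = distance/dt₂ = 2.6306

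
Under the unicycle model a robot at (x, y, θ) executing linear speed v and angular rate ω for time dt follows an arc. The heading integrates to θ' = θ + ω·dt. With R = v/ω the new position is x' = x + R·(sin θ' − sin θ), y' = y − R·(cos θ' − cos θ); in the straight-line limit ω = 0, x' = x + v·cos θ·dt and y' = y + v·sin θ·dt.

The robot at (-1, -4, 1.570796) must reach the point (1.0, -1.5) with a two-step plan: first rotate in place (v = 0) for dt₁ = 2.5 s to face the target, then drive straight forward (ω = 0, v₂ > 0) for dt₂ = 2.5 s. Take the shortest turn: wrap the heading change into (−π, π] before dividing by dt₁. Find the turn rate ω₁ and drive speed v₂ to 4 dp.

heading to target = atan2(-1.5−-4, 1−-1) = 0.8961
Δθ = wrap(0.8961 − 1.5708) = -0.6747; ω₁ = Δθ/dt₁ = -0.2699
distance = √((1−-1)² + (-1.5−-4)²) = 3.2016; v₂ = distance/dt₂ = 1.2806

ω₁ = -0.2699, v₂ = 1.2806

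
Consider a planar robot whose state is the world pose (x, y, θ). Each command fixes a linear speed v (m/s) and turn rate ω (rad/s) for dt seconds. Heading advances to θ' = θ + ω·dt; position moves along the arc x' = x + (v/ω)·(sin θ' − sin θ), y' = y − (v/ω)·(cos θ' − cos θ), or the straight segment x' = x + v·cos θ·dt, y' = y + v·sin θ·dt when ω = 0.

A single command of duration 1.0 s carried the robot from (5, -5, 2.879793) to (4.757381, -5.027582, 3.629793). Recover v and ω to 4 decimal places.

Δθ = 3.629793 − 2.879793 = 0.750000
ω = Δθ/dt = 0.750000/1.0 = 0.7500
R = Δx/(sin θ' − sin θ) = 0.3333
v = R·ω = 0.3333·0.7500 = 0.2500

v = 0.2500, ω = 0.7500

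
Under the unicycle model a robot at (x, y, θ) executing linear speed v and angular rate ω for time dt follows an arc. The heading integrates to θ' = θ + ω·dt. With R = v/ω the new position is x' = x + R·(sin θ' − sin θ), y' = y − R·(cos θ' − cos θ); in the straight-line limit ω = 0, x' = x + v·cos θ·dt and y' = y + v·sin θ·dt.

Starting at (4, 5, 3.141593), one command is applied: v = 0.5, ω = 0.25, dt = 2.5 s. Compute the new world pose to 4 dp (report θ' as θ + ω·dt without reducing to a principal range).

(2.8298, 4.6219, 3.7666)

θ' = 3.1416 + 0.25·2.5 = 3.7666
R = v/ω = 0.5/0.25 = 2.0000
x' = 4 + 2.0000·(sin 3.7666 − sin 3.1416) = 2.8298
y' = 5 − 2.0000·(cos 3.7666 − cos 3.1416) = 4.6219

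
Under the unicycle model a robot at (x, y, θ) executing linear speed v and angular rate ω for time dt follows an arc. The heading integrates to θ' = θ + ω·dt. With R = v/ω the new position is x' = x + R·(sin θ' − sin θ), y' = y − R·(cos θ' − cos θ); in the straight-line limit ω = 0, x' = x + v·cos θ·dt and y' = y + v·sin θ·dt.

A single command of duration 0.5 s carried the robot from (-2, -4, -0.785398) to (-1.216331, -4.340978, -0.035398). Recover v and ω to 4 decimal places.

v = 1.7500, ω = 1.5000

Δθ = -0.035398 − -0.785398 = 0.750000
ω = Δθ/dt = 0.750000/0.5 = 1.5000
R = Δx/(sin θ' − sin θ) = 1.1667
v = R·ω = 1.1667·1.5000 = 1.7500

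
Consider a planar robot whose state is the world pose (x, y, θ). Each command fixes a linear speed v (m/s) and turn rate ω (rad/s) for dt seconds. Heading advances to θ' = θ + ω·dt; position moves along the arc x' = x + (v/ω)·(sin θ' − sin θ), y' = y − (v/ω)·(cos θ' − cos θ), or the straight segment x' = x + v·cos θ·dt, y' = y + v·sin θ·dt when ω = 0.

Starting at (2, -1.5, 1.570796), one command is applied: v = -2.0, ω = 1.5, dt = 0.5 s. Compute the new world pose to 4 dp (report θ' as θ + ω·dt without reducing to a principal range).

(2.3577, -2.4089, 2.3208)

θ' = 1.5708 + 1.5·0.5 = 2.3208
R = v/ω = -2.0/1.5 = -1.3333
x' = 2 + -1.3333·(sin 2.3208 − sin 1.5708) = 2.3577
y' = -1.5 − -1.3333·(cos 2.3208 − cos 1.5708) = -2.4089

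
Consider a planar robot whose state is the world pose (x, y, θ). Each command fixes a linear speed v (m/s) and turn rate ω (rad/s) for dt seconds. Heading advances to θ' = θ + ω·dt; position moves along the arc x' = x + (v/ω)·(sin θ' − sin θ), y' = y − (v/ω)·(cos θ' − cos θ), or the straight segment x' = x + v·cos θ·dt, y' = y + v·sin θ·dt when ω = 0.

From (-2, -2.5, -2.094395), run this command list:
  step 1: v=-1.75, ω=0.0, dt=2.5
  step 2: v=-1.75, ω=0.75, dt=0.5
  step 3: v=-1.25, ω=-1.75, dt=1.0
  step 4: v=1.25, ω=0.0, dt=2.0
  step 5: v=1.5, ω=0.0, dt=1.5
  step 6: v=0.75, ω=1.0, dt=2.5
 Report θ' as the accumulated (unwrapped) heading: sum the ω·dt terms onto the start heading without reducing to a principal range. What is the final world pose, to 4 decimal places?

step 1: θ'=-2.0944 (straight) → pose (0.1875, 1.2889, -2.0944)
step 2: θ'=-1.7194 (R=-2.3333) → pose (0.4744, 2.1101, -1.7194)
step 3: θ'=-3.4694 (R=0.7143) → pose (1.4108, 2.6806, -3.4694)
step 4: θ'=-3.4694 (straight) → pose (-0.9561, 3.4855, -3.4694)
step 5: θ'=-3.4694 (straight) → pose (-3.0863, 4.2099, -3.4694)
step 6: θ'=-0.9694 (R=0.7500) → pose (-3.9462, 3.0755, -0.9694)

(-3.9462, 3.0755, -0.9694)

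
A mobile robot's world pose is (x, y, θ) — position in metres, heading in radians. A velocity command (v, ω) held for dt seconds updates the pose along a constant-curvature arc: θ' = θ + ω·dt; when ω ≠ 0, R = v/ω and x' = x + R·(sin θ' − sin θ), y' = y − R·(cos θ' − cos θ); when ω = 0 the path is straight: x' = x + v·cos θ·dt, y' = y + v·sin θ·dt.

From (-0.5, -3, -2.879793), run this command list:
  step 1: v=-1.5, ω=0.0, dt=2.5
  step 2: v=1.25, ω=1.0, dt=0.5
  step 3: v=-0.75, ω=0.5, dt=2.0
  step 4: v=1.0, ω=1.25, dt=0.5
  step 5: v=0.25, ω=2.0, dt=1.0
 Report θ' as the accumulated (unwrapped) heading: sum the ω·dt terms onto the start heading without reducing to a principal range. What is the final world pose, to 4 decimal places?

step 1: θ'=-2.8798 (straight) → pose (3.1222, -2.0294, -2.8798)
step 2: θ'=-2.3798 (R=1.2500) → pose (2.5830, -2.3323, -2.3798)
step 3: θ'=-1.3798 (R=-1.5000) → pose (3.0203, -0.9622, -1.3798)
step 4: θ'=-0.7548 (R=0.8000) → pose (3.2577, -1.3930, -0.7548)
step 5: θ'=1.2452 (R=0.1250) → pose (3.4618, -1.3420, 1.2452)

(3.4618, -1.3420, 1.2452)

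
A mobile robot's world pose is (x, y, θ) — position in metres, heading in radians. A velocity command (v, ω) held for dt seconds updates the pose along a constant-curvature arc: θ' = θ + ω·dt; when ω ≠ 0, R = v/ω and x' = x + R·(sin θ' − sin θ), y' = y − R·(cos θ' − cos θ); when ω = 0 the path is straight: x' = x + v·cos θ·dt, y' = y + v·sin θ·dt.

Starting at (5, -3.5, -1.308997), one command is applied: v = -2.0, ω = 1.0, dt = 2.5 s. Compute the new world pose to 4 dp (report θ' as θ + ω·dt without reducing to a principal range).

θ' = -1.3090 + 1.0·2.5 = 1.1910
R = v/ω = -2.0/1.0 = -2.0000
x' = 5 + -2.0000·(sin 1.1910 − sin -1.3090) = 1.2107
y' = -3.5 − -2.0000·(cos 1.1910 − cos -1.3090) = -3.2762

(1.2107, -3.2762, 1.1910)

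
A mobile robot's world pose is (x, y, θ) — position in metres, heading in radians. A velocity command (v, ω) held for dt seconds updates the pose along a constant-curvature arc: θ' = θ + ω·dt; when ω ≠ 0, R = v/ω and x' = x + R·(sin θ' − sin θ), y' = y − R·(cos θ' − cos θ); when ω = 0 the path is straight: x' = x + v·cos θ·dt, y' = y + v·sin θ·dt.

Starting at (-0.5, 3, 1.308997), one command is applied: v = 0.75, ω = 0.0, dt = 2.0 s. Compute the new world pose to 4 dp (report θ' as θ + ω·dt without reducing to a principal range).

(-0.1118, 4.4489, 1.3090)

θ' = 1.3090 + 0.0·2.0 = 1.3090
ω = 0 → straight: x' = -0.5 + 0.75·cos(1.3090)·2.0 = -0.1118
y' = 3 + 0.75·sin(1.3090)·2.0 = 4.4489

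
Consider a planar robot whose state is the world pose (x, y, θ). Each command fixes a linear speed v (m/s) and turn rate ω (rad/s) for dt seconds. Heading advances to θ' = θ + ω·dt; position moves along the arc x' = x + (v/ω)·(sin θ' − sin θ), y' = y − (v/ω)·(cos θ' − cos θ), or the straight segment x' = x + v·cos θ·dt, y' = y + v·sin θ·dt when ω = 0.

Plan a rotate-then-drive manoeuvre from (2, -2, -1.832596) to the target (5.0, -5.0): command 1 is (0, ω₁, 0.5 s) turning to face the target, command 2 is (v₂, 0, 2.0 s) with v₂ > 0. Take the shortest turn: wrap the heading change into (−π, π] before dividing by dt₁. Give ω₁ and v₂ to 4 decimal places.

heading to target = atan2(-5−-2, 5−2) = -0.7854
Δθ = wrap(-0.7854 − -1.8326) = 1.0472; ω₁ = Δθ/dt₁ = 2.0944
distance = √((5−2)² + (-5−-2)²) = 4.2426; v₂ = distance/dt₂ = 2.1213

ω₁ = 2.0944, v₂ = 2.1213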